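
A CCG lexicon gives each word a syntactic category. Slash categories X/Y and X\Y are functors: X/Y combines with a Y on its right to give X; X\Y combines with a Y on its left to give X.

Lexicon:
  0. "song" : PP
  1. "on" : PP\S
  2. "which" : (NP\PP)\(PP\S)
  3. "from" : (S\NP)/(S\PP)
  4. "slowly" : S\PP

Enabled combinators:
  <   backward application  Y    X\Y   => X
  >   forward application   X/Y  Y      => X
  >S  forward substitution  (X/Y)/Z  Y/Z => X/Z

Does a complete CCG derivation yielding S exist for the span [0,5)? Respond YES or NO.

[0,5] S   <
  [0,3] NP   <
    [0,1] "song" : PP
    [1,3] NP\PP   <
      [1,2] "on" : PP\S
      [2,3] "which" : (NP\PP)\(PP\S)
  [3,5] S\NP   >
    [3,4] "from" : (S\NP)/(S\PP)
    [4,5] "slowly" : S\PP

YES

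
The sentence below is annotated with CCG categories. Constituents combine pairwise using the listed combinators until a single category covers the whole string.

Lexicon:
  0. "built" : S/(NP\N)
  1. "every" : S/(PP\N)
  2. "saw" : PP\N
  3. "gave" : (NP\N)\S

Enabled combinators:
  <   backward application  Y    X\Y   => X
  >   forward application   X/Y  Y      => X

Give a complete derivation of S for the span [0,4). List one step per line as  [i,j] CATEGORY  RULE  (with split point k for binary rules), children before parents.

[0,4] S   >
  [0,1] "built" : S/(NP\N)
  [1,4] NP\N   <
    [1,3] S   >
      [1,2] "every" : S/(PP\N)
      [2,3] "saw" : PP\N
    [3,4] "gave" : (NP\N)\S

[0,1] S/(NP\N)  lex  "built"
[1,2] S/(PP\N)  lex  "every"
[2,3] PP\N  lex  "saw"
[1,3] S  >  k=2
[3,4] (NP\N)\S  lex  "gave"
[1,4] NP\N  <  k=3
[0,4] S  >  k=1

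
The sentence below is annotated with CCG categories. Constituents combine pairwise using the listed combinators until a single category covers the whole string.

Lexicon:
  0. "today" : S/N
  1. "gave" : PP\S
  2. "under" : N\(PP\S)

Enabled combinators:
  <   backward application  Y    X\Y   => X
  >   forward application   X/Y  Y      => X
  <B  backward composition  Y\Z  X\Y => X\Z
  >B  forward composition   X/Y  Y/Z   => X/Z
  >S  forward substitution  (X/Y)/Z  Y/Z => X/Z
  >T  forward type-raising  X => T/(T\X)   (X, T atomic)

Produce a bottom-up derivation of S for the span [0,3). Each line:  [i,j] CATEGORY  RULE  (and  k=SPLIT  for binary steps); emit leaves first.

[0,3] S   >
  [0,1] "today" : S/N
  [1,3] N   <
    [1,2] "gave" : PP\S
    [2,3] "under" : N\(PP\S)

[0,1] S/N  lex  "today"
[1,2] PP\S  lex  "gave"
[2,3] N\(PP\S)  lex  "under"
[1,3] N  <  k=2
[0,3] S  >  k=1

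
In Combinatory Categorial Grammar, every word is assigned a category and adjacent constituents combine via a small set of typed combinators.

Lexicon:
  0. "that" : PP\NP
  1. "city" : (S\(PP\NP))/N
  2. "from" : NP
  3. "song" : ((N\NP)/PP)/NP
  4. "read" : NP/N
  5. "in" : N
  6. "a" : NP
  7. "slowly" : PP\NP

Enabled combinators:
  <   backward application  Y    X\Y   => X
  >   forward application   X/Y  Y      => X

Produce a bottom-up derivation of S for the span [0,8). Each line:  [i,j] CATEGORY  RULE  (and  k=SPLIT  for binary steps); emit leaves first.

[0,1] PP\NP  lex  "that"
[1,2] (S\(PP\NP))/N  lex  "city"
[2,3] NP  lex  "from"
[3,4] ((N\NP)/PP)/NP  lex  "song"
[4,5] NP/N  lex  "read"
[5,6] N  lex  "in"
[4,6] NP  >  k=5
[3,6] (N\NP)/PP  >  k=4
[6,7] NP  lex  "a"
[7,8] PP\NP  lex  "slowly"
[6,8] PP  <  k=7
[3,8] N\NP  >  k=6
[2,8] N  <  k=3
[1,8] S\(PP\NP)  >  k=2
[0,8] S  <  k=1

[0,8] S   <
  [0,1] "that" : PP\NP
  [1,8] S\(PP\NP)   >
    [1,2] "city" : (S\(PP\NP))/N
    [2,8] N   <
      [2,3] "from" : NP
      [3,8] N\NP   >
        [3,6] (N\NP)/PP   >
          [3,4] "song" : ((N\NP)/PP)/NP
          [4,6] NP   >
            [4,5] "read" : NP/N
            [5,6] "in" : N
        [6,8] PP   <
          [6,7] "a" : NP
          [7,8] "slowly" : PP\NP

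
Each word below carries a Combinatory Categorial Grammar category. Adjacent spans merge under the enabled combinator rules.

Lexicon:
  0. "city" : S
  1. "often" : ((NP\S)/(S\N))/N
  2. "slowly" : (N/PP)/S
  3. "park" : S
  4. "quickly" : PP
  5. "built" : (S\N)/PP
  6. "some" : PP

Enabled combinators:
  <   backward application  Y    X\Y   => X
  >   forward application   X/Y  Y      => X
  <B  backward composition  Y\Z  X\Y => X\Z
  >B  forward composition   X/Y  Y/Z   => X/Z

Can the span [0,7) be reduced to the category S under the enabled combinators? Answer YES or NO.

NO

S ((NP\S)/(S\N))/N (N/PP)/S S PP (S\N)/PP PP
CKY chart[0,7] = {NP}; S ∉ chart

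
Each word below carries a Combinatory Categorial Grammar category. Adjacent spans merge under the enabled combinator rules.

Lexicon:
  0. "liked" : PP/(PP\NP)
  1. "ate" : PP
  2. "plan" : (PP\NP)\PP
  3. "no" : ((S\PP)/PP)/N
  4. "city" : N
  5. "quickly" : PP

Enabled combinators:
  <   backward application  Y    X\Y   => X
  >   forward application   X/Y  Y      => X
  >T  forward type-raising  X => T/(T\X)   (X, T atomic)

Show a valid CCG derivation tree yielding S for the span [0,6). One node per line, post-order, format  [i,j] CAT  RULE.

[0,6] S   <
  [0,3] PP   >
    [0,1] "liked" : PP/(PP\NP)
    [1,3] PP\NP   <
      [1,2] "ate" : PP
      [2,3] "plan" : (PP\NP)\PP
  [3,6] S\PP   >
    [3,5] (S\PP)/PP   >
      [3,4] "no" : ((S\PP)/PP)/N
      [4,5] "city" : N
    [5,6] "quickly" : PP

[0,1] PP/(PP\NP)  lex  "liked"
[1,2] PP  lex  "ate"
[2,3] (PP\NP)\PP  lex  "plan"
[1,3] PP\NP  <  k=2
[0,3] PP  >  k=1
[3,4] ((S\PP)/PP)/N  lex  "no"
[4,5] N  lex  "city"
[3,5] (S\PP)/PP  >  k=4
[5,6] PP  lex  "quickly"
[3,6] S\PP  >  k=5
[0,6] S  <  k=3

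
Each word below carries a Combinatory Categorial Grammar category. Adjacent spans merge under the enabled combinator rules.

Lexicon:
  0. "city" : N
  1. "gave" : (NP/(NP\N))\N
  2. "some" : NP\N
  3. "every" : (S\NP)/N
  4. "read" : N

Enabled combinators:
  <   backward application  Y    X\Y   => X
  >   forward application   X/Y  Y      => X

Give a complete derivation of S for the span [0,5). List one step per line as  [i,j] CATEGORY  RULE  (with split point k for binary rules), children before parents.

[0,1] N  lex  "city"
[1,2] (NP/(NP\N))\N  lex  "gave"
[0,2] NP/(NP\N)  <  k=1
[2,3] NP\N  lex  "some"
[0,3] NP  >  k=2
[3,4] (S\NP)/N  lex  "every"
[4,5] N  lex  "read"
[3,5] S\NP  >  k=4
[0,5] S  <  k=3

[0,5] S   <
  [0,3] NP   >
    [0,2] NP/(NP\N)   <
      [0,1] "city" : N
      [1,2] "gave" : (NP/(NP\N))\N
    [2,3] "some" : NP\N
  [3,5] S\NP   >
    [3,4] "every" : (S\NP)/N
    [4,5] "read" : N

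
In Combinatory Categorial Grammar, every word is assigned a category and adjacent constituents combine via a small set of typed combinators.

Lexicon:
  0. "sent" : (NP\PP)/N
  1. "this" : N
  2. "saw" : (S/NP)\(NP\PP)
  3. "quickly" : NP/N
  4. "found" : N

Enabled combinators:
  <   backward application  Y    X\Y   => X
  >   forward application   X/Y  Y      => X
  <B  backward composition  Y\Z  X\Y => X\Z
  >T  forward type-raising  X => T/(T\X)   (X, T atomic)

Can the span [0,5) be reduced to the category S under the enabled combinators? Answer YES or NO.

YES

[0,5] S   >
  [0,3] S/NP   <
    [0,2] NP\PP   >
      [0,1] "sent" : (NP\PP)/N
      [1,2] "this" : N
    [2,3] "saw" : (S/NP)\(NP\PP)
  [3,5] NP   >
    [3,4] "quickly" : NP/N
    [4,5] "found" : N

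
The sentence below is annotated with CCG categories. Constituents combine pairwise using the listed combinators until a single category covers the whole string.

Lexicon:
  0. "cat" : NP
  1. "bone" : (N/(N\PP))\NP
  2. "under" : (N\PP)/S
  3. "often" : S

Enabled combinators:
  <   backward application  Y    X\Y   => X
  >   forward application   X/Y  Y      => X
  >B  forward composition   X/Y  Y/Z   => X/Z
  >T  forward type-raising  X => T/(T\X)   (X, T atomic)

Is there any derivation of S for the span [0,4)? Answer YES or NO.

NO

NP (N/(N\PP))\NP (N\PP)/S S
CKY chart[0,4] = {N, N/(N\N), N/(S\S), NP/(NP\N), PP/(PP\N), S/(S\N)}; S ∉ chart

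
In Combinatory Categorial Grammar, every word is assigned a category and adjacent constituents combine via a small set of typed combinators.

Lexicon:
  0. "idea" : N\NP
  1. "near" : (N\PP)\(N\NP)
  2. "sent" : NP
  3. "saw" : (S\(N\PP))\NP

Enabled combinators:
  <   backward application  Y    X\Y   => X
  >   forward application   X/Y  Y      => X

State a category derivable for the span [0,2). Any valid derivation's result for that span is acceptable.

N\PP

[0,4] S   <
  [0,2] N\PP   <
    [0,1] "idea" : N\NP
    [1,2] "near" : (N\PP)\(N\NP)
  [2,4] S\(N\PP)   <
    [2,3] "sent" : NP
    [3,4] "saw" : (S\(N\PP))\NP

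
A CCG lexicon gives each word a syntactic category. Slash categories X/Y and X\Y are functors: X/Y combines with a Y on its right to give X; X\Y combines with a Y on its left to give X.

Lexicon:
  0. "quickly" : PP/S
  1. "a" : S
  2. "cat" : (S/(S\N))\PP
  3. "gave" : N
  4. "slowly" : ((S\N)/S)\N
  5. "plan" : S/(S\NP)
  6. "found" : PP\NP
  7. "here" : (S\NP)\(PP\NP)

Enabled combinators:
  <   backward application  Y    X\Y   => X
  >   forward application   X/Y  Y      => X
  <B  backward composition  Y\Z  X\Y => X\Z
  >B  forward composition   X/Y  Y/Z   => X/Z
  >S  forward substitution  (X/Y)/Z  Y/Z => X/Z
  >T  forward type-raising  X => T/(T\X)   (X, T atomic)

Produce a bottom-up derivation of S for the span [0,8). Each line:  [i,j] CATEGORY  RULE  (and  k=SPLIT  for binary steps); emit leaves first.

[0,8] S   >
  [0,3] S/(S\N)   <
    [0,2] PP   >
      [0,1] "quickly" : PP/S
      [1,2] "a" : S
    [2,3] "cat" : (S/(S\N))\PP
  [3,8] S\N   >
    [3,5] (S\N)/S   <
      [3,4] "gave" : N
      [4,5] "slowly" : ((S\N)/S)\N
    [5,8] S   >
      [5,6] "plan" : S/(S\NP)
      [6,8] S\NP   <
        [6,7] "found" : PP\NP
        [7,8] "here" : (S\NP)\(PP\NP)

[0,1] PP/S  lex  "quickly"
[1,2] S  lex  "a"
[0,2] PP  >  k=1
[2,3] (S/(S\N))\PP  lex  "cat"
[0,3] S/(S\N)  <  k=2
[3,4] N  lex  "gave"
[4,5] ((S\N)/S)\N  lex  "slowly"
[3,5] (S\N)/S  <  k=4
[5,6] S/(S\NP)  lex  "plan"
[6,7] PP\NP  lex  "found"
[7,8] (S\NP)\(PP\NP)  lex  "here"
[6,8] S\NP  <  k=7
[5,8] S  >  k=6
[3,8] S\N  >  k=5
[0,8] S  >  k=3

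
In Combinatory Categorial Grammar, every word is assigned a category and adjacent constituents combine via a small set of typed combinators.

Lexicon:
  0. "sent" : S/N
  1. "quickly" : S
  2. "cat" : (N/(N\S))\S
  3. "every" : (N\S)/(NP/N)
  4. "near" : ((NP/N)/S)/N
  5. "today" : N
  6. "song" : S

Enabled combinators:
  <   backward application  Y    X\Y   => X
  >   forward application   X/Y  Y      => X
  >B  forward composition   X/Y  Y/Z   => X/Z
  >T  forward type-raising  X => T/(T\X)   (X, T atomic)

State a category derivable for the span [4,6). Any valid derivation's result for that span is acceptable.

(NP/N)/S

[0,7] S   >
  [0,1] "sent" : S/N
  [1,7] N   >
    [1,3] N/(N\S)   <
      [1,2] "quickly" : S
      [2,3] "cat" : (N/(N\S))\S
    [3,7] N\S   >
      [3,4] "every" : (N\S)/(NP/N)
      [4,7] NP/N   >
        [4,6] (NP/N)/S   >
          [4,5] "near" : ((NP/N)/S)/N
          [5,6] "today" : N
        [6,7] "song" : S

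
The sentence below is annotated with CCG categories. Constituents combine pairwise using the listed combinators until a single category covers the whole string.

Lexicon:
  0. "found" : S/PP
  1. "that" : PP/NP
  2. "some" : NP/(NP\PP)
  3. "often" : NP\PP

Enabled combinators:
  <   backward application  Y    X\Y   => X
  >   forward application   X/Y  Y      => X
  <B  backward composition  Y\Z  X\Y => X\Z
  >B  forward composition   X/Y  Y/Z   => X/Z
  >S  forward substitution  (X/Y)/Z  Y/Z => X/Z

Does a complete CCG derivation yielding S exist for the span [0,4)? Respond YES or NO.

[0,4] S   >
  [0,1] "found" : S/PP
  [1,4] PP   >
    [1,2] "that" : PP/NP
    [2,4] NP   >
      [2,3] "some" : NP/(NP\PP)
      [3,4] "often" : NP\PP

YES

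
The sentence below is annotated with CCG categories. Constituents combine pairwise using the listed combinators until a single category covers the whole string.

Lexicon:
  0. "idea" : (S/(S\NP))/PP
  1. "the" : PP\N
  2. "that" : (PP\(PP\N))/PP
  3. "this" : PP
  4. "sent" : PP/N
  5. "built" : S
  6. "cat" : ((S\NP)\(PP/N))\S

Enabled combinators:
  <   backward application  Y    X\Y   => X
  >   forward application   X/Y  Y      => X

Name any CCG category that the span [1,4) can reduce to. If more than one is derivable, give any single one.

[0,7] S   >
  [0,4] S/(S\NP)   >
    [0,1] "idea" : (S/(S\NP))/PP
    [1,4] PP   <
      [1,2] "the" : PP\N
      [2,4] PP\(PP\N)   >
        [2,3] "that" : (PP\(PP\N))/PP
        [3,4] "this" : PP
  [4,7] S\NP   <
    [4,5] "sent" : PP/N
    [5,7] (S\NP)\(PP/N)   <
      [5,6] "built" : S
      [6,7] "cat" : ((S\NP)\(PP/N))\S

PP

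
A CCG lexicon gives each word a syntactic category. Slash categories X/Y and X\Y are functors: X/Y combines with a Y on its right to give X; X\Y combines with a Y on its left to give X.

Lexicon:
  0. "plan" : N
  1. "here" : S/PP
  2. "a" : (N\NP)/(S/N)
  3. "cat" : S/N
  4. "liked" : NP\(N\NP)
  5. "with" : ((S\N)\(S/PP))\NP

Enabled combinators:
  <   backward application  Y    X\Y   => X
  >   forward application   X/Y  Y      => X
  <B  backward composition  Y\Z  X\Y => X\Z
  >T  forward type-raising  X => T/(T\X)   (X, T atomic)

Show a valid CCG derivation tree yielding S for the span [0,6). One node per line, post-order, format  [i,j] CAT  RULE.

[0,6] S   <
  [0,1] "plan" : N
  [1,6] S\N   <
    [1,2] "here" : S/PP
    [2,6] (S\N)\(S/PP)   <
      [2,5] NP   <
        [2,4] N\NP   >
          [2,3] "a" : (N\NP)/(S/N)
          [3,4] "cat" : S/N
        [4,5] "liked" : NP\(N\NP)
      [5,6] "with" : ((S\N)\(S/PP))\NP

[0,1] N  lex  "plan"
[1,2] S/PP  lex  "here"
[2,3] (N\NP)/(S/N)  lex  "a"
[3,4] S/N  lex  "cat"
[2,4] N\NP  >  k=3
[4,5] NP\(N\NP)  lex  "liked"
[2,5] NP  <  k=4
[5,6] ((S\N)\(S/PP))\NP  lex  "with"
[2,6] (S\N)\(S/PP)  <  k=5
[1,6] S\N  <  k=2
[0,6] S  <  k=1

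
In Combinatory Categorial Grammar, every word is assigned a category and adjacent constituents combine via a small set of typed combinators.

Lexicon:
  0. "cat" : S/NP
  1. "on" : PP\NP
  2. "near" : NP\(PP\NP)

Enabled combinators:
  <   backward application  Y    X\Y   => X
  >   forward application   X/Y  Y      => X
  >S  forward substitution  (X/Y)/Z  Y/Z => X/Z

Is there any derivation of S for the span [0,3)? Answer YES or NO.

[0,3] S   >
  [0,1] "cat" : S/NP
  [1,3] NP   <
    [1,2] "on" : PP\NP
    [2,3] "near" : NP\(PP\NP)

YES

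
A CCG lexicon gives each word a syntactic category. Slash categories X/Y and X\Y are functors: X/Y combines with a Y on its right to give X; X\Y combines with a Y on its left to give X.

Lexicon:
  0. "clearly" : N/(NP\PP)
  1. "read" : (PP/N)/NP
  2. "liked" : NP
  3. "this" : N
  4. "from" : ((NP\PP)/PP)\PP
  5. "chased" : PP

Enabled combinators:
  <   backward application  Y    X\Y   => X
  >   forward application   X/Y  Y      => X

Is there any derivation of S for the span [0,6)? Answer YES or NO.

N/(NP\PP) (PP/N)/NP NP N ((NP\PP)/PP)\PP PP
CKY chart[0,6] = {N}; S ∉ chart

NO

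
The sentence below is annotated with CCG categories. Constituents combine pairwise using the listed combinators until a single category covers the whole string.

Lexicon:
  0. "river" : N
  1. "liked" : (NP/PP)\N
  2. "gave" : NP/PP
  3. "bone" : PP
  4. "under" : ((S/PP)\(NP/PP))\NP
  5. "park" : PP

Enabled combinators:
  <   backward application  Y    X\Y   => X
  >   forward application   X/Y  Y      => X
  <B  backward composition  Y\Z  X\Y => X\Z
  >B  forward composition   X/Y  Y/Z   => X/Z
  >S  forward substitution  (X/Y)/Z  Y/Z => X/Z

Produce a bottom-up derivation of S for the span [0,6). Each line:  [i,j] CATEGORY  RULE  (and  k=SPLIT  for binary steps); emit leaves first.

[0,1] N  lex  "river"
[1,2] (NP/PP)\N  lex  "liked"
[0,2] NP/PP  <  k=1
[2,3] NP/PP  lex  "gave"
[3,4] PP  lex  "bone"
[2,4] NP  >  k=3
[4,5] ((S/PP)\(NP/PP))\NP  lex  "under"
[2,5] (S/PP)\(NP/PP)  <  k=4
[0,5] S/PP  <  k=2
[5,6] PP  lex  "park"
[0,6] S  >  k=5

[0,6] S   >
  [0,5] S/PP   <
    [0,2] NP/PP   <
      [0,1] "river" : N
      [1,2] "liked" : (NP/PP)\N
    [2,5] (S/PP)\(NP/PP)   <
      [2,4] NP   >
        [2,3] "gave" : NP/PP
        [3,4] "bone" : PP
      [4,5] "under" : ((S/PP)\(NP/PP))\NP
  [5,6] "park" : PP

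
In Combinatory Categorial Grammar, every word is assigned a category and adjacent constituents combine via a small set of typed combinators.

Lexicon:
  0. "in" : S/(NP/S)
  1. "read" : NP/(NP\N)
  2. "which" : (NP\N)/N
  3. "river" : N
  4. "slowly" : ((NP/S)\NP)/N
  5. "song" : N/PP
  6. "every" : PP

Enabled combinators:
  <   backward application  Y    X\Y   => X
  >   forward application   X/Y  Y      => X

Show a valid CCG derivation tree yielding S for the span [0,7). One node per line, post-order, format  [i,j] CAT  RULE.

[0,7] S   >
  [0,1] "in" : S/(NP/S)
  [1,7] NP/S   <
    [1,4] NP   >
      [1,2] "read" : NP/(NP\N)
      [2,4] NP\N   >
        [2,3] "which" : (NP\N)/N
        [3,4] "river" : N
    [4,7] (NP/S)\NP   >
      [4,5] "slowly" : ((NP/S)\NP)/N
      [5,7] N   >
        [5,6] "song" : N/PP
        [6,7] "every" : PP

[0,1] S/(NP/S)  lex  "in"
[1,2] NP/(NP\N)  lex  "read"
[2,3] (NP\N)/N  lex  "which"
[3,4] N  lex  "river"
[2,4] NP\N  >  k=3
[1,4] NP  >  k=2
[4,5] ((NP/S)\NP)/N  lex  "slowly"
[5,6] N/PP  lex  "song"
[6,7] PP  lex  "every"
[5,7] N  >  k=6
[4,7] (NP/S)\NP  >  k=5
[1,7] NP/S  <  k=4
[0,7] S  >  k=1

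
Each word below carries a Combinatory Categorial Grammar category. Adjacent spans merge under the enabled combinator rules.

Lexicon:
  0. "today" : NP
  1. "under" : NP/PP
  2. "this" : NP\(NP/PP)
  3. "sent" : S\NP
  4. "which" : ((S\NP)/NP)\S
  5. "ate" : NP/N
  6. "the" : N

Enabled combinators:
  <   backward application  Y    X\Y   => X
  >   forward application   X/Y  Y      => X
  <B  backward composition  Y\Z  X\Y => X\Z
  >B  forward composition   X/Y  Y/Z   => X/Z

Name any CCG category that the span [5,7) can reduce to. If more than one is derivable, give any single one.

[0,7] S   <
  [0,1] "today" : NP
  [1,7] S\NP   >
    [1,5] (S\NP)/NP   <
      [1,4] S   <
        [1,3] NP   <
          [1,2] "under" : NP/PP
          [2,3] "this" : NP\(NP/PP)
        [3,4] "sent" : S\NP
      [4,5] "which" : ((S\NP)/NP)\S
    [5,7] NP   >
      [5,6] "ate" : NP/N
      [6,7] "the" : N

NP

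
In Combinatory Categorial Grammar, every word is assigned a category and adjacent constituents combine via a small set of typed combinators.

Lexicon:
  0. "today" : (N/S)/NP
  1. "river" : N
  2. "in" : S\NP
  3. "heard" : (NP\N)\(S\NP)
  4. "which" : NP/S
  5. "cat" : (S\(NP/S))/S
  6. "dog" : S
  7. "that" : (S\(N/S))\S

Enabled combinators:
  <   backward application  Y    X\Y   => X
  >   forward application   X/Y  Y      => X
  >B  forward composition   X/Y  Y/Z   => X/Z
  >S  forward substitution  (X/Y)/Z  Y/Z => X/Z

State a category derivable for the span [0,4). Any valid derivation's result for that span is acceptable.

[0,8] S   <
  [0,4] N/S   >
    [0,1] "today" : (N/S)/NP
    [1,4] NP   <
      [1,2] "river" : N
      [2,4] NP\N   <
        [2,3] "in" : S\NP
        [3,4] "heard" : (NP\N)\(S\NP)
  [4,8] S\(N/S)   <
    [4,7] S   <
      [4,5] "which" : NP/S
      [5,7] S\(NP/S)   >
        [5,6] "cat" : (S\(NP/S))/S
        [6,7] "dog" : S
    [7,8] "that" : (S\(N/S))\S

N/S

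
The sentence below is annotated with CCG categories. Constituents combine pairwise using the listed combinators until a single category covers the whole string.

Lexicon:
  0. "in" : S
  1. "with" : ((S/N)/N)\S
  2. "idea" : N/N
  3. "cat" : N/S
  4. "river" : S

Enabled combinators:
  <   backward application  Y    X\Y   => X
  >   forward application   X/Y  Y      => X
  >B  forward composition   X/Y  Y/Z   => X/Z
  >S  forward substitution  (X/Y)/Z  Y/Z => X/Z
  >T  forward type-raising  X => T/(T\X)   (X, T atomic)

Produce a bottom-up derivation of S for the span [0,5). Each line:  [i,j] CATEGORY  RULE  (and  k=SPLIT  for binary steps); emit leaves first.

[0,5] S   >
  [0,3] S/N   >S
    [0,2] (S/N)/N   <
      [0,1] "in" : S
      [1,2] "with" : ((S/N)/N)\S
    [2,3] "idea" : N/N
  [3,5] N   >
    [3,4] "cat" : N/S
    [4,5] "river" : S

[0,1] S  lex  "in"
[1,2] ((S/N)/N)\S  lex  "with"
[0,2] (S/N)/N  <  k=1
[2,3] N/N  lex  "idea"
[0,3] S/N  >S  k=2
[3,4] N/S  lex  "cat"
[4,5] S  lex  "river"
[3,5] N  >  k=4
[0,5] S  >  k=3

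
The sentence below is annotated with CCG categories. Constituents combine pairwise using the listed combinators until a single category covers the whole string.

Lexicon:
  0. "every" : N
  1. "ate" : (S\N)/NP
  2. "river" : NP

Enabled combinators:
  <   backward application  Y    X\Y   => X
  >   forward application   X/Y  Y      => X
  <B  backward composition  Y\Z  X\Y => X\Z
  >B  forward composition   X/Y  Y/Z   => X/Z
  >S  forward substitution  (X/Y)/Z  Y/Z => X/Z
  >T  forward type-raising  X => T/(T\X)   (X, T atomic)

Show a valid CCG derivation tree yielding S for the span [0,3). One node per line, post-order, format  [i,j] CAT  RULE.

[0,1] N  lex  "every"
[1,2] (S\N)/NP  lex  "ate"
[2,3] NP  lex  "river"
[1,3] S\N  >  k=2
[0,3] S  <  k=1

[0,3] S   <
  [0,1] "every" : N
  [1,3] S\N   >
    [1,2] "ate" : (S\N)/NP
    [2,3] "river" : NP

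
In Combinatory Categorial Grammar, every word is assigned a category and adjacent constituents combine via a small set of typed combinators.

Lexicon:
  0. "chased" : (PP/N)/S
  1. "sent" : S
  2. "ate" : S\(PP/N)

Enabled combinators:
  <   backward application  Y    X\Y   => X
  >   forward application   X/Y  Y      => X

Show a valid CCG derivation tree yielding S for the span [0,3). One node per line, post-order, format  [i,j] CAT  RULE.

[0,1] (PP/N)/S  lex  "chased"
[1,2] S  lex  "sent"
[0,2] PP/N  >  k=1
[2,3] S\(PP/N)  lex  "ate"
[0,3] S  <  k=2

[0,3] S   <
  [0,2] PP/N   >
    [0,1] "chased" : (PP/N)/S
    [1,2] "sent" : S
  [2,3] "ate" : S\(PP/N)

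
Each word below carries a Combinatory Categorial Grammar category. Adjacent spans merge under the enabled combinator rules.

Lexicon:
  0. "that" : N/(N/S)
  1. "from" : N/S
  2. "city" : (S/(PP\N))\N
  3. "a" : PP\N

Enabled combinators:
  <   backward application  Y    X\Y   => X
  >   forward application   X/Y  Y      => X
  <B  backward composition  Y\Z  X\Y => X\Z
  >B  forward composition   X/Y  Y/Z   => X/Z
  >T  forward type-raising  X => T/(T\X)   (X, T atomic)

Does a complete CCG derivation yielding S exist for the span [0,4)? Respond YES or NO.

YES

[0,4] S   >
  [0,3] S/(PP\N)   <
    [0,2] N   >
      [0,1] "that" : N/(N/S)
      [1,2] "from" : N/S
    [2,3] "city" : (S/(PP\N))\N
  [3,4] "a" : PP\N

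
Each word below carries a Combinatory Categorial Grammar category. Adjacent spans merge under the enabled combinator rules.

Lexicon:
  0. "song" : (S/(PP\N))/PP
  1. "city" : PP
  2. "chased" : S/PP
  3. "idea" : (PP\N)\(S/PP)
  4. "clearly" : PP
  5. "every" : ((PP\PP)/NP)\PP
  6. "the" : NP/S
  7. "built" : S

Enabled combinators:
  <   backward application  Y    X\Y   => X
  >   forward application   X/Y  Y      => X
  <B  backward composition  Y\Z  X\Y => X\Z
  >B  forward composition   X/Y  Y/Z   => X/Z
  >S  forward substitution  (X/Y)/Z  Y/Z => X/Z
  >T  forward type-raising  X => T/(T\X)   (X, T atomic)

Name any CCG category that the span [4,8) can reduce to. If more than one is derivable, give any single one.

PP\PP

[0,8] S   >
  [0,2] S/(PP\N)   >
    [0,1] "song" : (S/(PP\N))/PP
    [1,2] "city" : PP
  [2,8] PP\N   <B
    [2,4] PP\N   <
      [2,3] "chased" : S/PP
      [3,4] "idea" : (PP\N)\(S/PP)
    [4,8] PP\PP   >
      [4,6] (PP\PP)/NP   <
        [4,5] "clearly" : PP
        [5,6] "every" : ((PP\PP)/NP)\PP
      [6,8] NP   >
        [6,7] "the" : NP/S
        [7,8] "built" : S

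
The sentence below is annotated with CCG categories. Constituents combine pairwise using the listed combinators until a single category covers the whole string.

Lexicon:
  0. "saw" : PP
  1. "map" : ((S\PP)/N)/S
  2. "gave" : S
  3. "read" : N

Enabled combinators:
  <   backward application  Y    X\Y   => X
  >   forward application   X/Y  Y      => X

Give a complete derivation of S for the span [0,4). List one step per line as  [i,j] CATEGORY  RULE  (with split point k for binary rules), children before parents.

[0,4] S   <
  [0,1] "saw" : PP
  [1,4] S\PP   >
    [1,3] (S\PP)/N   >
      [1,2] "map" : ((S\PP)/N)/S
      [2,3] "gave" : S
    [3,4] "read" : N

[0,1] PP  lex  "saw"
[1,2] ((S\PP)/N)/S  lex  "map"
[2,3] S  lex  "gave"
[1,3] (S\PP)/N  >  k=2
[3,4] N  lex  "read"
[1,4] S\PP  >  k=3
[0,4] S  <  k=1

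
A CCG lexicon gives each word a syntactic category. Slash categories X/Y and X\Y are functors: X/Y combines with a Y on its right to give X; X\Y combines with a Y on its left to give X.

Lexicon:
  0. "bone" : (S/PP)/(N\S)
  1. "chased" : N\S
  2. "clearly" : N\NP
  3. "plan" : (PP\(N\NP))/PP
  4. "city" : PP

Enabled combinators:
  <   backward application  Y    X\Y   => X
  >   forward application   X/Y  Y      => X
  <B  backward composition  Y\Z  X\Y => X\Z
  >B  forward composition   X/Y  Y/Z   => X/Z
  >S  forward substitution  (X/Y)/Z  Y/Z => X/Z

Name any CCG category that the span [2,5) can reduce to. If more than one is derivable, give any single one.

[0,5] S   >
  [0,2] S/PP   >
    [0,1] "bone" : (S/PP)/(N\S)
    [1,2] "chased" : N\S
  [2,5] PP   <
    [2,3] "clearly" : N\NP
    [3,5] PP\(N\NP)   >
      [3,4] "plan" : (PP\(N\NP))/PP
      [4,5] "city" : PP

PP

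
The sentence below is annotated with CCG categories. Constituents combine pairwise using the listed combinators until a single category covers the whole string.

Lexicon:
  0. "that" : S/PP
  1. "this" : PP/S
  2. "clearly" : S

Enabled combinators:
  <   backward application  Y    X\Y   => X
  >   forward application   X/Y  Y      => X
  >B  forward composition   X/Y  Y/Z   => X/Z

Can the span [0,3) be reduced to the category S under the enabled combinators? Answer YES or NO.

[0,3] S   >
  [0,1] "that" : S/PP
  [1,3] PP   >
    [1,2] "this" : PP/S
    [2,3] "clearly" : S

YES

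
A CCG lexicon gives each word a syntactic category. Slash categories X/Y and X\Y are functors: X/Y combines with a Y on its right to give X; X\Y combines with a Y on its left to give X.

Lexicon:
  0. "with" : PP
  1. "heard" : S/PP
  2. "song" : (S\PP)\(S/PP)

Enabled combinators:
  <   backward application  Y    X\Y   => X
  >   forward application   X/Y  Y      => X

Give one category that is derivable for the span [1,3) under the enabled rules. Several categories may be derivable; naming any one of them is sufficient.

[0,3] S   <
  [0,1] "with" : PP
  [1,3] S\PP   <
    [1,2] "heard" : S/PP
    [2,3] "song" : (S\PP)\(S/PP)

S\PP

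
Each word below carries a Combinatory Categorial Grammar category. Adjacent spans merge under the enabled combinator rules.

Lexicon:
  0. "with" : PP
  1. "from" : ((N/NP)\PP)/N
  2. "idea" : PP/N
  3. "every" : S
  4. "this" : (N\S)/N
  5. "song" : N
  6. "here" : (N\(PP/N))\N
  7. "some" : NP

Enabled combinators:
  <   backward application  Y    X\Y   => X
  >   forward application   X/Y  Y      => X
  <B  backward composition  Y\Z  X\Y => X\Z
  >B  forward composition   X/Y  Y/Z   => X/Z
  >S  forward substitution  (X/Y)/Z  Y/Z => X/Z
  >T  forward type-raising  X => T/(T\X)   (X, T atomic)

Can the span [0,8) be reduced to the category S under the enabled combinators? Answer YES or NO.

PP ((N/NP)\PP)/N PP/N S (N\S)/N N (N\(PP/N))\N NP
CKY chart[0,8] = {N, N/(NP\NP), N/(N\N), NP/(NP\N), PP/(PP\N), S/(S\N)}; S ∉ chart

NO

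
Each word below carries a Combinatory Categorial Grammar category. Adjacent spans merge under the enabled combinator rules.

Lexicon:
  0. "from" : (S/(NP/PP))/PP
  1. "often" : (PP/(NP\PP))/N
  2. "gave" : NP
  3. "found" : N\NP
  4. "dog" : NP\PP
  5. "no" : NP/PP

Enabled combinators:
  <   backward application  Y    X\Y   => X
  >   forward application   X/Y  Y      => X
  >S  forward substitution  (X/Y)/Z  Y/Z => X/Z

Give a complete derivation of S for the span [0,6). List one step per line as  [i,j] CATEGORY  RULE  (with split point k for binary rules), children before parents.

[0,1] (S/(NP/PP))/PP  lex  "from"
[1,2] (PP/(NP\PP))/N  lex  "often"
[2,3] NP  lex  "gave"
[3,4] N\NP  lex  "found"
[2,4] N  <  k=3
[1,4] PP/(NP\PP)  >  k=2
[4,5] NP\PP  lex  "dog"
[1,5] PP  >  k=4
[0,5] S/(NP/PP)  >  k=1
[5,6] NP/PP  lex  "no"
[0,6] S  >  k=5

[0,6] S   >
  [0,5] S/(NP/PP)   >
    [0,1] "from" : (S/(NP/PP))/PP
    [1,5] PP   >
      [1,4] PP/(NP\PP)   >
        [1,2] "often" : (PP/(NP\PP))/N
        [2,4] N   <
          [2,3] "gave" : NP
          [3,4] "found" : N\NP
      [4,5] "dog" : NP\PP
  [5,6] "no" : NP/PP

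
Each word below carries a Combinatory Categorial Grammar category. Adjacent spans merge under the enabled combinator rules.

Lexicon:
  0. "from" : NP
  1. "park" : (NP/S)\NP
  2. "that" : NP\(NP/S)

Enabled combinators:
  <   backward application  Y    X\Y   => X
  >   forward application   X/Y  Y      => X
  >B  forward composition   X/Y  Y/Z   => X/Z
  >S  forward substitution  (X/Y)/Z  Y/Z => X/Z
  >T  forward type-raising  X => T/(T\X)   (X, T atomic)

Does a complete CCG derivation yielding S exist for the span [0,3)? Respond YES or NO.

NP (NP/S)\NP NP\(NP/S)
CKY chart[0,3] = {N/(N\NP), NP, NP/(NP\NP), PP/(PP\NP), S/(S\NP)}; S ∉ chart

NO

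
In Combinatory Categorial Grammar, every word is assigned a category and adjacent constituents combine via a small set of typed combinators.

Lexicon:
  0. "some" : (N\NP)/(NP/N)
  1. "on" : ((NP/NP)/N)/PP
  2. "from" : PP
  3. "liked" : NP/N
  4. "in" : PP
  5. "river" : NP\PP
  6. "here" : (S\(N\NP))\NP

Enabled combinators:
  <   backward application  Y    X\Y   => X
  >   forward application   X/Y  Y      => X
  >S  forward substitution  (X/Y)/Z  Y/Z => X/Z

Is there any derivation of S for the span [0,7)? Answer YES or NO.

YES

[0,7] S   <
  [0,4] N\NP   >
    [0,1] "some" : (N\NP)/(NP/N)
    [1,4] NP/N   >S
      [1,3] (NP/NP)/N   >
        [1,2] "on" : ((NP/NP)/N)/PP
        [2,3] "from" : PP
      [3,4] "liked" : NP/N
  [4,7] S\(N\NP)   <
    [4,6] NP   <
      [4,5] "in" : PP
      [5,6] "river" : NP\PP
    [6,7] "here" : (S\(N\NP))\NP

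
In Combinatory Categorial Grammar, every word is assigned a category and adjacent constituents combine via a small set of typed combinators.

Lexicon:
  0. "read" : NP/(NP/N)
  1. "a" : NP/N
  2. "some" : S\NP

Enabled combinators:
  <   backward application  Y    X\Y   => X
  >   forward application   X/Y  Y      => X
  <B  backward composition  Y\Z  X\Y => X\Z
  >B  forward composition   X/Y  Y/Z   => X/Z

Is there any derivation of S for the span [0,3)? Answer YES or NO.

YES

[0,3] S   <
  [0,2] NP   >
    [0,1] "read" : NP/(NP/N)
    [1,2] "a" : NP/N
  [2,3] "some" : S\NP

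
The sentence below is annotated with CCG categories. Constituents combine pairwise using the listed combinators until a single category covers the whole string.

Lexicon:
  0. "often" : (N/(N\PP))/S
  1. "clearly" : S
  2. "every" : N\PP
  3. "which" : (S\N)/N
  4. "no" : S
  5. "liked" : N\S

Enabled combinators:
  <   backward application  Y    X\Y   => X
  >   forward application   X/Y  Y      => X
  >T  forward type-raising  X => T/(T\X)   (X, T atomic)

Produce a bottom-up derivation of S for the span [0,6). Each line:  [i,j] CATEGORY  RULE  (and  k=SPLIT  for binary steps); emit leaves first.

[0,1] (N/(N\PP))/S  lex  "often"
[1,2] S  lex  "clearly"
[0,2] N/(N\PP)  >  k=1
[2,3] N\PP  lex  "every"
[0,3] N  >  k=2
[3,4] (S\N)/N  lex  "which"
[4,5] S  lex  "no"
[4,5] N/(N\S)  >T
[5,6] N\S  lex  "liked"
[4,6] N  >  k=5
[3,6] S\N  >  k=4
[0,6] S  <  k=3

[0,6] S   <
  [0,3] N   >
    [0,2] N/(N\PP)   >
      [0,1] "often" : (N/(N\PP))/S
      [1,2] "clearly" : S
    [2,3] "every" : N\PP
  [3,6] S\N   >
    [3,4] "which" : (S\N)/N
    [4,6] N   >
      [4,5] N/(N\S)   >T
        [4,5] "no" : S
      [5,6] "liked" : N\S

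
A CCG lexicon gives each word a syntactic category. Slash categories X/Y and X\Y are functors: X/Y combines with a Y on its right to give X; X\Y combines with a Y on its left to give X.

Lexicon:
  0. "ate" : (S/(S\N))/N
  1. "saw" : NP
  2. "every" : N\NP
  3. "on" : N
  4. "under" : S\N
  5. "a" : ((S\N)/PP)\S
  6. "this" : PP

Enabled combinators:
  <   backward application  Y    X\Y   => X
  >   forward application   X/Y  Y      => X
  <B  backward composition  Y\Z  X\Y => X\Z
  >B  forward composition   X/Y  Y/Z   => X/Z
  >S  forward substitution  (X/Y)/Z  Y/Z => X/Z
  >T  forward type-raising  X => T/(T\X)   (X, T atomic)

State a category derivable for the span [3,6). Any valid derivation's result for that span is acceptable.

[0,7] S   >
  [0,3] S/(S\N)   >
    [0,1] "ate" : (S/(S\N))/N
    [1,3] N   <
      [1,2] "saw" : NP
      [2,3] "every" : N\NP
  [3,7] S\N   >
    [3,6] (S\N)/PP   <
      [3,5] S   >
        [3,4] S/(S\N)   >T
          [3,4] "on" : N
        [4,5] "under" : S\N
      [5,6] "a" : ((S\N)/PP)\S
    [6,7] "this" : PP

(S\N)/PP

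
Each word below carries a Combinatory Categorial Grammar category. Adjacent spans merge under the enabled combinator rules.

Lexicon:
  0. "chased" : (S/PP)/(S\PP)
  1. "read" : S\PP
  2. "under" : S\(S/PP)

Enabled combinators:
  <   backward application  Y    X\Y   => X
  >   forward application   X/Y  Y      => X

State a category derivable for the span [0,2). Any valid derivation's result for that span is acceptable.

[0,3] S   <
  [0,2] S/PP   >
    [0,1] "chased" : (S/PP)/(S\PP)
    [1,2] "read" : S\PP
  [2,3] "under" : S\(S/PP)

S/PP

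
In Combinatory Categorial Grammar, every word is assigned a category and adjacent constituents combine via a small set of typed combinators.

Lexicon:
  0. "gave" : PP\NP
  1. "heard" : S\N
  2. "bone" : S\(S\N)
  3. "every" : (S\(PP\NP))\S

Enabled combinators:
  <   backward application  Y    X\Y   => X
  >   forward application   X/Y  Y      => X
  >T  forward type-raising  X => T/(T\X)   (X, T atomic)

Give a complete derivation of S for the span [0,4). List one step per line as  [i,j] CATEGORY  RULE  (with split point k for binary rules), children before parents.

[0,1] PP\NP  lex  "gave"
[1,2] S\N  lex  "heard"
[2,3] S\(S\N)  lex  "bone"
[1,3] S  <  k=2
[3,4] (S\(PP\NP))\S  lex  "every"
[1,4] S\(PP\NP)  <  k=3
[0,4] S  <  k=1

[0,4] S   <
  [0,1] "gave" : PP\NP
  [1,4] S\(PP\NP)   <
    [1,3] S   <
      [1,2] "heard" : S\N
      [2,3] "bone" : S\(S\N)
    [3,4] "every" : (S\(PP\NP))\S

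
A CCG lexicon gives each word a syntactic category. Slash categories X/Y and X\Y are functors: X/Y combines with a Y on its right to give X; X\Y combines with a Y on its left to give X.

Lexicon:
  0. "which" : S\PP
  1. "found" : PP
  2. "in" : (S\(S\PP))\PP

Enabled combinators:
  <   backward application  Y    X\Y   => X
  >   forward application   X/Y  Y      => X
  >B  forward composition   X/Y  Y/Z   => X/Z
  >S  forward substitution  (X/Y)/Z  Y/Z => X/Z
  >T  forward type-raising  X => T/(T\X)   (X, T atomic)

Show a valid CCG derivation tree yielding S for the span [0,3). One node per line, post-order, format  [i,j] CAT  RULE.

[0,3] S   <
  [0,1] "which" : S\PP
  [1,3] S\(S\PP)   <
    [1,2] "found" : PP
    [2,3] "in" : (S\(S\PP))\PP

[0,1] S\PP  lex  "which"
[1,2] PP  lex  "found"
[2,3] (S\(S\PP))\PP  lex  "in"
[1,3] S\(S\PP)  <  k=2
[0,3] S  <  k=1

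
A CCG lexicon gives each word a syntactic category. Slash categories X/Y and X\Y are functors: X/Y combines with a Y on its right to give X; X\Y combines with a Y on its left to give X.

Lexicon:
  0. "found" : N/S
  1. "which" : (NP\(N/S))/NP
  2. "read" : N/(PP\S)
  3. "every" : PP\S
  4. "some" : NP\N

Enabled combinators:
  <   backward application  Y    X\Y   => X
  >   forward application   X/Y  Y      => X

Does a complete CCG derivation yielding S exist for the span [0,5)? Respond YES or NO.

N/S (NP\(N/S))/NP N/(PP\S) PP\S NP\N
CKY chart[0,5] = {NP}; S ∉ chart

NO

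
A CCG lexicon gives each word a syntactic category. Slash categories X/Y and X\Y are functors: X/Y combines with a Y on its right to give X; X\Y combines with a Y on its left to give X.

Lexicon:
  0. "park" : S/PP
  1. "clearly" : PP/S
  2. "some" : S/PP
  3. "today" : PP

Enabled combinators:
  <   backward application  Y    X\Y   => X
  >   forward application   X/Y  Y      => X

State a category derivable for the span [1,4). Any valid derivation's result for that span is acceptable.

[0,4] S   >
  [0,1] "park" : S/PP
  [1,4] PP   >
    [1,2] "clearly" : PP/S
    [2,4] S   >
      [2,3] "some" : S/PP
      [3,4] "today" : PP

PP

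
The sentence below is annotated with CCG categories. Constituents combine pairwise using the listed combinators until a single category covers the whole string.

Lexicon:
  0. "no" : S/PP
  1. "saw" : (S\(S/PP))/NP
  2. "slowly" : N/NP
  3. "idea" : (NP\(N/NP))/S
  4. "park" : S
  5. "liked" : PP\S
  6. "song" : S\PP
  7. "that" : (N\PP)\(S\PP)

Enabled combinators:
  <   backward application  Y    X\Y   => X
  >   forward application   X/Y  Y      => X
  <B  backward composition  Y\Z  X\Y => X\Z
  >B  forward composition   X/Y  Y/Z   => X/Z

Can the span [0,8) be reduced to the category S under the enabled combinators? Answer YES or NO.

NO

S/PP (S\(S/PP))/NP N/NP (NP\(N/NP))/S S PP\S S\PP (N\PP)\(S\PP)
CKY chart[0,8] = {N}; S ∉ chart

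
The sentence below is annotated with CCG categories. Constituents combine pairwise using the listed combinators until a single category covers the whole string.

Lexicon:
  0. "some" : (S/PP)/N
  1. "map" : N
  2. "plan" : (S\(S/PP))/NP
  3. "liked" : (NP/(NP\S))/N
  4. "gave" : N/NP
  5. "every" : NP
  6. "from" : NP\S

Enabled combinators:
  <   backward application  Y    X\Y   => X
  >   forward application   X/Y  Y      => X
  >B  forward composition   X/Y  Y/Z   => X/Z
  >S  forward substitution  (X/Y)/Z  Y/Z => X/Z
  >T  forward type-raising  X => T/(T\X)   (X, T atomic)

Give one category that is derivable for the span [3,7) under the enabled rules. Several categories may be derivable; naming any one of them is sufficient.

[0,7] S   <
  [0,2] S/PP   >
    [0,1] "some" : (S/PP)/N
    [1,2] "map" : N
  [2,7] S\(S/PP)   >
    [2,3] "plan" : (S\(S/PP))/NP
    [3,7] NP   >
      [3,6] NP/(NP\S)   >
        [3,4] "liked" : (NP/(NP\S))/N
        [4,6] N   >
          [4,5] "gave" : N/NP
          [5,6] "every" : NP
      [6,7] "from" : NP\S

NP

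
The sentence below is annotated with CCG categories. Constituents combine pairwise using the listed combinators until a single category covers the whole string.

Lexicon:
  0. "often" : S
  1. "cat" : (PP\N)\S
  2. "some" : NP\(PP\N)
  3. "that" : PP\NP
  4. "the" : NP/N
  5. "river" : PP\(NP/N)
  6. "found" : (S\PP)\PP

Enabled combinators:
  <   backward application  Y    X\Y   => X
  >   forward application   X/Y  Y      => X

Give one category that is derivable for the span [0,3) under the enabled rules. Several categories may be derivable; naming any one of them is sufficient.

[0,7] S   <
  [0,4] PP   <
    [0,3] NP   <
      [0,2] PP\N   <
        [0,1] "often" : S
        [1,2] "cat" : (PP\N)\S
      [2,3] "some" : NP\(PP\N)
    [3,4] "that" : PP\NP
  [4,7] S\PP   <
    [4,6] PP   <
      [4,5] "the" : NP/N
      [5,6] "river" : PP\(NP/N)
    [6,7] "found" : (S\PP)\PP

NP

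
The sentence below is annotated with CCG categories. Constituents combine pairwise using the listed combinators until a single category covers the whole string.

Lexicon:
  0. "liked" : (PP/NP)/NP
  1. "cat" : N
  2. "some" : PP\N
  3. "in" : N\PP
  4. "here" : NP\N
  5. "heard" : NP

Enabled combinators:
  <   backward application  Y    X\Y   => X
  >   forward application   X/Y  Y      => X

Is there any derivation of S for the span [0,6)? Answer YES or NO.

NO

(PP/NP)/NP N PP\N N\PP NP\N NP
CKY chart[0,6] = {PP}; S ∉ chart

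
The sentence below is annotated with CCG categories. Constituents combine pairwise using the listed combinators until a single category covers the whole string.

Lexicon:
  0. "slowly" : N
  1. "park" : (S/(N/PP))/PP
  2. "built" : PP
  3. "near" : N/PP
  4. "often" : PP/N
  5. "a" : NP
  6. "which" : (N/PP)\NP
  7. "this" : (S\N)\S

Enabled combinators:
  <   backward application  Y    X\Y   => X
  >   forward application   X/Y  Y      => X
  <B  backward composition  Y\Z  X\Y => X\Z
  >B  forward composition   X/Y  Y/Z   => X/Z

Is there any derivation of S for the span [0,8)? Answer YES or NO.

[0,8] S   <
  [0,1] "slowly" : N
  [1,8] S\N   <
    [1,7] S   >
      [1,3] S/(N/PP)   >
        [1,2] "park" : (S/(N/PP))/PP
        [2,3] "built" : PP
      [3,7] N/PP   >B
        [3,5] N/N   >B
          [3,4] "near" : N/PP
          [4,5] "often" : PP/N
        [5,7] N/PP   <
          [5,6] "a" : NP
          [6,7] "which" : (N/PP)\NP
    [7,8] "this" : (S\N)\S

YES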